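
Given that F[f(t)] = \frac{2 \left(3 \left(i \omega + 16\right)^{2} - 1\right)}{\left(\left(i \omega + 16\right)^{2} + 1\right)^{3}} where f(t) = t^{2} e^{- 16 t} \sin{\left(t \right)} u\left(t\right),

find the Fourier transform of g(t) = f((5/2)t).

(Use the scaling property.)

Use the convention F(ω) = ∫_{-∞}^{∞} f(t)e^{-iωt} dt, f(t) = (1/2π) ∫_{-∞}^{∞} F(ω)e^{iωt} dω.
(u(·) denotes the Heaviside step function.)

F[g](ω) = \frac{500 \left(12 \left(i \omega + 40\right)^{2} - 25\right)}{\left(4 \left(i \omega + 40\right)^{2} + 25\right)^{3}}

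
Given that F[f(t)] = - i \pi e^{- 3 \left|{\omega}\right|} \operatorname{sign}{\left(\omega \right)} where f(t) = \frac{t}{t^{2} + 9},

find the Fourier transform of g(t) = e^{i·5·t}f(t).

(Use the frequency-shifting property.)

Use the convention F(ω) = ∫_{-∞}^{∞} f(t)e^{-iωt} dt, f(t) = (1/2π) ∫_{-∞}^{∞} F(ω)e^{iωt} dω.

F[g](ω) = - i \pi e^{- 3 \left|{\omega - 5}\right|} \operatorname{sign}{\left(\omega - 5 \right)}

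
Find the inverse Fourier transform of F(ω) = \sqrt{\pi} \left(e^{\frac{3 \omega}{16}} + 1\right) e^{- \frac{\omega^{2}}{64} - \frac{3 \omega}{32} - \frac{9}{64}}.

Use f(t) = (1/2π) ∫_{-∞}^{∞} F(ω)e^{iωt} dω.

f(t) = 8 e^{- 16 t^{2}} \cos{\left(3 t \right)}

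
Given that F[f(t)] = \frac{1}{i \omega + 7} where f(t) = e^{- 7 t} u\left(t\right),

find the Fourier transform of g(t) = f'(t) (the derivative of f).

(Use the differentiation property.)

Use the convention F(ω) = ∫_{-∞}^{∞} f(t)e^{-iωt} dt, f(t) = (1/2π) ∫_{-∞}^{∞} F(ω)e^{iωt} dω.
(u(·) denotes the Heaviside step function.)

F[g](ω) = \frac{\omega}{\omega - 7 i}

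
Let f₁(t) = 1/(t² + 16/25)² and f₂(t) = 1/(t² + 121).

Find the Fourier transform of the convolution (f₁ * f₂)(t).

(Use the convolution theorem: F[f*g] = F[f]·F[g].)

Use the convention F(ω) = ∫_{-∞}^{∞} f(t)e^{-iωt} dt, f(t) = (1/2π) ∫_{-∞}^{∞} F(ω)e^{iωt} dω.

F[f₁*f₂](ω) = \frac{25 \pi^{2} \left(4 \left|{\omega}\right| + 5\right) e^{- \frac{59 \left|{\omega}\right|}{5}}}{1408}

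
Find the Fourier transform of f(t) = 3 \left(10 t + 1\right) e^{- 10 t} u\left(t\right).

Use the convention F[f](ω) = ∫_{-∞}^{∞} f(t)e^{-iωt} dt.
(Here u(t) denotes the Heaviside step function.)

F(ω) = \frac{3 \left(- i \omega - 20\right)}{\omega^{2} - 20 i \omega - 100}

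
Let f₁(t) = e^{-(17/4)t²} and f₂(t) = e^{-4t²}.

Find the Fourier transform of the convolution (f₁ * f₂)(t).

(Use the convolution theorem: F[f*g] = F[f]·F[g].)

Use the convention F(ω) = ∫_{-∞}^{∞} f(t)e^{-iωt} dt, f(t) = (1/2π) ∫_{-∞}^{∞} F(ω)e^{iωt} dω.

F[f₁*f₂](ω) = \frac{\sqrt{17} \pi e^{- \frac{33 \omega^{2}}{272}}}{17}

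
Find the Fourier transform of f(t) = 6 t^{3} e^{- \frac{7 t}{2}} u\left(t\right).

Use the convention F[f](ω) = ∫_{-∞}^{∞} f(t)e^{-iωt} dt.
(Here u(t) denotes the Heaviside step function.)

F(ω) = \frac{576}{\left(2 i \omega + 7\right)^{4}}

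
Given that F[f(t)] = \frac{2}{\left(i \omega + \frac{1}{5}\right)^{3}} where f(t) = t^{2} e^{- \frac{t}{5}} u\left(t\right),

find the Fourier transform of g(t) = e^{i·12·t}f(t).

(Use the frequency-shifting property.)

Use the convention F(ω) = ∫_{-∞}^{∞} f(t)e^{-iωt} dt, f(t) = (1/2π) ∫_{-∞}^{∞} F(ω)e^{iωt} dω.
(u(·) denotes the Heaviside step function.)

F[g](ω) = \frac{250}{\left(5 i \left(\omega - 12\right) + 1\right)^{3}}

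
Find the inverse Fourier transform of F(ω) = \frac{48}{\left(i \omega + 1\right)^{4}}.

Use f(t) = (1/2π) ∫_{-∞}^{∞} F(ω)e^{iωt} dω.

f(t) = 8 t^{3} e^{- t} u\left(t\right)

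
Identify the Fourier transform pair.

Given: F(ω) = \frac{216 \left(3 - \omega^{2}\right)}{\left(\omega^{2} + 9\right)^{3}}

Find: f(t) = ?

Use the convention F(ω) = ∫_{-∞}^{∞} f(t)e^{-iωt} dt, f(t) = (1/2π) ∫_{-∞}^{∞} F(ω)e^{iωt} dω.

f(t) = 6 t^{2} e^{- 3 \left|{t}\right|}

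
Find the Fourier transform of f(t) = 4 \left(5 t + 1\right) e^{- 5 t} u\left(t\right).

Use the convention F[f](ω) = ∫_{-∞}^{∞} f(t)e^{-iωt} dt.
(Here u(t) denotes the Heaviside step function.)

F(ω) = \frac{4 \left(- i \omega - 10\right)}{\omega^{2} - 10 i \omega - 25}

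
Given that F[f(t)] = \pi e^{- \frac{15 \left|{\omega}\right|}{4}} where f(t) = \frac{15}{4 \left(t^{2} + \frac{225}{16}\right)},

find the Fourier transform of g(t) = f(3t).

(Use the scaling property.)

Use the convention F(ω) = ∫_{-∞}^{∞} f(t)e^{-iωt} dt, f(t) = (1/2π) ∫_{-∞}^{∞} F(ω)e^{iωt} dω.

F[g](ω) = \frac{\pi e^{- \frac{5 \left|{\omega}\right|}{4}}}{3}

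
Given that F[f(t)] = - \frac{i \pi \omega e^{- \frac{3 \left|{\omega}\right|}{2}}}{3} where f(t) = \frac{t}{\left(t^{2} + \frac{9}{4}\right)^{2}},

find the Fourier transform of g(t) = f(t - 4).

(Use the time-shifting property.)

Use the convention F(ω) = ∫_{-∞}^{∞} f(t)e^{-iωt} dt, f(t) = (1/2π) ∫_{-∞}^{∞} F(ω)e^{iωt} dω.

F[g](ω) = - \frac{i \pi \omega e^{- 4 i \omega - \frac{3 \left|{\omega}\right|}{2}}}{3}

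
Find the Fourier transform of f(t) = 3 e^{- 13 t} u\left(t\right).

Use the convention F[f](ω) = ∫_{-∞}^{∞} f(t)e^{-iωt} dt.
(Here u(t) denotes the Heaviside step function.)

F(ω) = \frac{3}{i \omega + 13}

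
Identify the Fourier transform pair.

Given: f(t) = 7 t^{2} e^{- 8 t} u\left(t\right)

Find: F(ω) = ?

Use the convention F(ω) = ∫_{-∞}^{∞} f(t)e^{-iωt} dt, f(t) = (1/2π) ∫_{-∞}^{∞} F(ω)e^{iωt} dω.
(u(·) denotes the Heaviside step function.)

F(ω) = \frac{14}{\left(i \omega + 8\right)^{3}}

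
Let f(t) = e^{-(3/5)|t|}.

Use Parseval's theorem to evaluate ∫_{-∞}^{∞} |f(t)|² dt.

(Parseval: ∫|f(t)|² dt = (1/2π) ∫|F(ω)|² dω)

∫|f(t)|² dt = \frac{5}{3}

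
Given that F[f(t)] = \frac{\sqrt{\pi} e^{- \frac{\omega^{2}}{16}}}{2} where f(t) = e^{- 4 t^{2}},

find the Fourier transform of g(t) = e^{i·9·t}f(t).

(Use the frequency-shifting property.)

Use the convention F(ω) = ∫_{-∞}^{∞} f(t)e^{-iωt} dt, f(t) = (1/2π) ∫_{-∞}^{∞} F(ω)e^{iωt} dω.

F[g](ω) = \frac{\sqrt{\pi} e^{- \frac{\left(\omega - 9\right)^{2}}{16}}}{2}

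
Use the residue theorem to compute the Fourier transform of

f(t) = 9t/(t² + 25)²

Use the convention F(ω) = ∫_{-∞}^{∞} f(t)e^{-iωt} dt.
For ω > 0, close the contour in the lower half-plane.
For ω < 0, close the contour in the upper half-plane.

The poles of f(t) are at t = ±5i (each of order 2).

Let g(z) = f(z)e^{-iωz}; for large |z| the factor e^{-iωz} decays in the lower half-plane when ω > 0 and in the upper half-plane when ω < 0.

Case ω > 0 (lower half-plane, clockwise contour ⇒ F(ω) = -2πi·ΣRes):
  Res_{z = - 5 i} g(z) = \frac{9 \omega e^{- 5 \omega}}{20} (pole of order 2)
  F(ω) = -2πi·ΣRes = - \frac{9 i \pi \omega e^{- 5 \omega}}{10}

Case ω < 0 (upper half-plane, counterclockwise contour ⇒ F(ω) = +2πi·ΣRes):
  Res_{z = 5 i} g(z) = - \frac{9 \omega e^{5 \omega}}{20} (pole of order 2)
  F(ω) = 2πi·ΣRes = - \frac{9 i \pi \omega e^{5 \omega}}{10}

Both cases combine into a single formula in |ω|:

F(ω) = - \frac{9 i \pi \omega e^{- 5 \left|{\omega}\right|}}{10}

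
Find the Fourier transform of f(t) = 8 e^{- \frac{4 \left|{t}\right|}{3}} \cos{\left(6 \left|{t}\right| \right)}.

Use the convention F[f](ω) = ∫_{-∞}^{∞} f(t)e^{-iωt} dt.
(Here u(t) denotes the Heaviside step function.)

F(ω) = \frac{192 \left(9 \omega^{2} + 340\right)}{81 \omega^{4} - 5544 \omega^{2} + 115600}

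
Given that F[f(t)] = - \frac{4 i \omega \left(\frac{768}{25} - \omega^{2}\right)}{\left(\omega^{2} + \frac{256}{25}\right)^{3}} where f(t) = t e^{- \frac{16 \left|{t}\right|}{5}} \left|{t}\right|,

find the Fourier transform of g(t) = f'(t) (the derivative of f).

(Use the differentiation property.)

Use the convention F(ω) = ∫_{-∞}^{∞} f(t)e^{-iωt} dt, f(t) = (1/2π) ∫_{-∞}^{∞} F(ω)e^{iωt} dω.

F[g](ω) = \frac{\omega^{2} \left(1920000 - 62500 \omega^{2}\right)}{\left(25 \omega^{2} + 256\right)^{3}}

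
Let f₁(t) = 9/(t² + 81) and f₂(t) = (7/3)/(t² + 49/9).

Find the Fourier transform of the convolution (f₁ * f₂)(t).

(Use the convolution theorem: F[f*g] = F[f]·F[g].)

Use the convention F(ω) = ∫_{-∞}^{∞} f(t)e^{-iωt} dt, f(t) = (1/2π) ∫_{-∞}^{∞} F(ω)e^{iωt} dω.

F[f₁*f₂](ω) = \pi^{2} e^{- \frac{34 \left|{\omega}\right|}{3}}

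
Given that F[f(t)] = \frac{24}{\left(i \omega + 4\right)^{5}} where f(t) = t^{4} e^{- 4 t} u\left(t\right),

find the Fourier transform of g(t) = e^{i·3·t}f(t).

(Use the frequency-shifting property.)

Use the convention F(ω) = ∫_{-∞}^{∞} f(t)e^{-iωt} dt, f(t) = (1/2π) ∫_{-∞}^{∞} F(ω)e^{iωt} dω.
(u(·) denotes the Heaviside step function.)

F[g](ω) = \frac{24}{\left(i \left(\omega - 3\right) + 4\right)^{5}}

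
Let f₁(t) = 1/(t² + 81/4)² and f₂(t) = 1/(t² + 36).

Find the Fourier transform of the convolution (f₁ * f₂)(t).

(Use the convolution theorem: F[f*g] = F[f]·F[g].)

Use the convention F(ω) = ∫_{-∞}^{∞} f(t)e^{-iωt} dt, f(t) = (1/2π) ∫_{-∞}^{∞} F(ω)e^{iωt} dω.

F[f₁*f₂](ω) = \frac{\pi^{2} \left(9 \left|{\omega}\right| + 2\right) e^{- \frac{21 \left|{\omega}\right|}{2}}}{2187}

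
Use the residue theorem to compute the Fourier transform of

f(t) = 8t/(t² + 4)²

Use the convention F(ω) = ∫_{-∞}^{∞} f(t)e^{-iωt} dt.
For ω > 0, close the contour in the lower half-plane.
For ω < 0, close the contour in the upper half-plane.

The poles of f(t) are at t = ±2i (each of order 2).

Let g(z) = f(z)e^{-iωz}; for large |z| the factor e^{-iωz} decays in the lower half-plane when ω > 0 and in the upper half-plane when ω < 0.

Case ω > 0 (lower half-plane, clockwise contour ⇒ F(ω) = -2πi·ΣRes):
  Res_{z = - 2 i} g(z) = \omega e^{- 2 \omega} (pole of order 2)
  F(ω) = -2πi·ΣRes = - 2 i \pi \omega e^{- 2 \omega}

Case ω < 0 (upper half-plane, counterclockwise contour ⇒ F(ω) = +2πi·ΣRes):
  Res_{z = 2 i} g(z) = - \omega e^{2 \omega} (pole of order 2)
  F(ω) = 2πi·ΣRes = - 2 i \pi \omega e^{2 \omega}

Both cases combine into a single formula in |ω|:

F(ω) = - 2 i \pi \omega e^{- 2 \left|{\omega}\right|}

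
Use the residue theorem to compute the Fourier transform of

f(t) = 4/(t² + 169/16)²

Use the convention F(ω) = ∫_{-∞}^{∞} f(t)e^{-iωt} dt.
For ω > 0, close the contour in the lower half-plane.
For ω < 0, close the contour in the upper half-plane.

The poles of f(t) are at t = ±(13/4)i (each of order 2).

Let g(z) = f(z)e^{-iωz}; for large |z| the factor e^{-iωz} decays in the lower half-plane when ω > 0 and in the upper half-plane when ω < 0.

Case ω > 0 (lower half-plane, clockwise contour ⇒ F(ω) = -2πi·ΣRes):
  Res_{z = - \frac{13 i}{4}} g(z) = \frac{16 i \left(13 \omega + 4\right) e^{- \frac{13 \omega}{4}}}{2197} (pole of order 2)
  F(ω) = -2πi·ΣRes = \frac{32 \pi \left(13 \omega + 4\right) e^{- \frac{13 \omega}{4}}}{2197}

Case ω < 0 (upper half-plane, counterclockwise contour ⇒ F(ω) = +2πi·ΣRes):
  Res_{z = \frac{13 i}{4}} g(z) = \frac{16 i \left(13 \omega - 4\right) e^{\frac{13 \omega}{4}}}{2197} (pole of order 2)
  F(ω) = 2πi·ΣRes = \frac{32 \pi \left(4 - 13 \omega\right) e^{\frac{13 \omega}{4}}}{2197}

Both cases combine into a single formula in |ω|:

F(ω) = \frac{32 \pi \left(13 \left|{\omega}\right| + 4\right) e^{- \frac{13 \left|{\omega}\right|}{4}}}{2197}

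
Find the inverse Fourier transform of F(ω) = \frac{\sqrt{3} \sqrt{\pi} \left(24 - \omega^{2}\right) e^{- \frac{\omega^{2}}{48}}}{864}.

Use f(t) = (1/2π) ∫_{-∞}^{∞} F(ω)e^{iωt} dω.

f(t) = 4 t^{2} e^{- 12 t^{2}}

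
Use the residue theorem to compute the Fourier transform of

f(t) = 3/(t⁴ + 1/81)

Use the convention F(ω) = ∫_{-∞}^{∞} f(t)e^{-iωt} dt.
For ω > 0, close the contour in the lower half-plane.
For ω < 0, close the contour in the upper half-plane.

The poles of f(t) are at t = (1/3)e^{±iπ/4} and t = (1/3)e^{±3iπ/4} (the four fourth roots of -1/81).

Let g(z) = f(z)e^{-iωz}; for large |z| the factor e^{-iωz} decays in the lower half-plane when ω > 0 and in the upper half-plane when ω < 0.

Case ω > 0 (lower half-plane, clockwise contour ⇒ F(ω) = -2πi·ΣRes):
  Res_{z = - \frac{\sqrt{2}}{6} - \frac{\sqrt{2} i}{6}} g(z) = \frac{81 \sqrt{2} i \left(1 - i\right) e^{\frac{\sqrt{2} \omega \left(-1 + i\right)}{6}}}{8}
  Res_{z = \frac{\sqrt{2}}{6} - \frac{\sqrt{2} i}{6}} g(z) = \frac{81 \sqrt{2} i \left(1 + i\right) e^{- \frac{\sqrt{2} \omega \left(1 + i\right)}{6}}}{8}
  F(ω) = -2πi·ΣRes = \frac{81 \sqrt{2} \pi \left(1 - i\right) \left(e^{\frac{\sqrt{2} i \omega}{3}} + i\right) e^{- \frac{\sqrt{2} \omega \left(1 + i\right)}{6}}}{4} = 81 \pi e^{- \frac{\sqrt{2} \omega}{6}} \sin{\left(\frac{\sqrt{2} \omega}{6} + \frac{\pi}{4} \right)}

Case ω < 0 (upper half-plane, counterclockwise contour ⇒ F(ω) = +2πi·ΣRes):
  Res_{z = \frac{\sqrt{2}}{6} + \frac{\sqrt{2} i}{6}} g(z) = \frac{81 \sqrt{2} i \left(-1 + i\right) e^{\frac{\sqrt{2} \omega \left(1 - i\right)}{6}}}{8}
  Res_{z = - \frac{\sqrt{2}}{6} + \frac{\sqrt{2} i}{6}} g(z) = \frac{81 \sqrt{2} \left(1 - i\right) e^{\frac{\sqrt{2} \omega \left(1 + i\right)}{6}}}{8}
  F(ω) = 2πi·ΣRes = - \frac{81 \sqrt{2} i \pi \left(i \left(1 - i\right) e^{\frac{\sqrt{2} \omega \left(1 - i\right)}{6}} - \left(1 - i\right) e^{\frac{\sqrt{2} \omega \left(1 + i\right)}{6}}\right)}{4} = 81 \pi e^{\frac{\sqrt{2} \omega}{6}} \cos{\left(\frac{\sqrt{2} \omega}{6} + \frac{\pi}{4} \right)}

Both cases combine into a single formula in |ω|:

F(ω) = 81 \pi e^{- \frac{\sqrt{2} \left|{\omega}\right|}{6}} \sin{\left(\frac{\sqrt{2} \left|{\omega}\right|}{6} + \frac{\pi}{4} \right)}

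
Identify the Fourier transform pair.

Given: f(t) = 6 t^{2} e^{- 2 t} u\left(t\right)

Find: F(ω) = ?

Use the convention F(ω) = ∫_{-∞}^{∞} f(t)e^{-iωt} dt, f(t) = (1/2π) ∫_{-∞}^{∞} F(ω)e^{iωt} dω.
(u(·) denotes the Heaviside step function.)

F(ω) = \frac{12}{\left(i \omega + 2\right)^{3}}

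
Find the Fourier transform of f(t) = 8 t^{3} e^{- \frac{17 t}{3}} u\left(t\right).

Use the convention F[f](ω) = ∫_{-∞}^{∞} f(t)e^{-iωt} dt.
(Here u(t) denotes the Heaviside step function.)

F(ω) = \frac{3888}{\left(3 i \omega + 17\right)^{4}}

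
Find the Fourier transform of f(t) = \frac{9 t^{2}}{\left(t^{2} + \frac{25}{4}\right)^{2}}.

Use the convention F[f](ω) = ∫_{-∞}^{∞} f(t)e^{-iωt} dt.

F(ω) = \frac{9 \pi \left(2 - 5 \left|{\omega}\right|\right) e^{- \frac{5 \left|{\omega}\right|}{2}}}{10}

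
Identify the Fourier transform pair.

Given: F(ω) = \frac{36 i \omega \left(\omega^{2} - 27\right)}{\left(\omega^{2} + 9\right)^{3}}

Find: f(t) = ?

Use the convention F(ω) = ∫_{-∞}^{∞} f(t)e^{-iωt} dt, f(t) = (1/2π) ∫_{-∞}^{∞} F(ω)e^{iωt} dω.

f(t) = 9 t e^{- 3 \left|{t}\right|} \left|{t}\right|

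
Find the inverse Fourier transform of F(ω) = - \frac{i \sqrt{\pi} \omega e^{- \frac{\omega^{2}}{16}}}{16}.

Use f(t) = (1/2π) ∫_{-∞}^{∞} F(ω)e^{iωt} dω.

f(t) = t e^{- 4 t^{2}}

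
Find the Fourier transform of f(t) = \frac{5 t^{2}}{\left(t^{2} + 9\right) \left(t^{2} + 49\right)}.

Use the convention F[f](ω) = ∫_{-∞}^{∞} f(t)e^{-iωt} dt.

F(ω) = \frac{\pi \left(7 - 3 e^{4 \left|{\omega}\right|}\right) e^{- 7 \left|{\omega}\right|}}{8}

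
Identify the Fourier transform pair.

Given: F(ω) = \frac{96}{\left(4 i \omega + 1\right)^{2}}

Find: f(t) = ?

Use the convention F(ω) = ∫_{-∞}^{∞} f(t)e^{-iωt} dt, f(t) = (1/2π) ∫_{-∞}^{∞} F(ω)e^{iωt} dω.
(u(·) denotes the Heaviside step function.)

f(t) = 6 t e^{- \frac{t}{4}} u\left(t\right)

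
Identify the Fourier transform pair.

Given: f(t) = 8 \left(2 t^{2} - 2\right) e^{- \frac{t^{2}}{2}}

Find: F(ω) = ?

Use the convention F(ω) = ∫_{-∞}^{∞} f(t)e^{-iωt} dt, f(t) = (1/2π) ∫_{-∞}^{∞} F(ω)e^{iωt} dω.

F(ω) = - 16 \sqrt{2} \sqrt{\pi} \omega^{2} e^{- \frac{\omega^{2}}{2}}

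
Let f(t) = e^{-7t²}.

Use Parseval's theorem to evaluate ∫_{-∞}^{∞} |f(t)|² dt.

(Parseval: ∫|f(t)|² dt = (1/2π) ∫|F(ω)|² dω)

∫|f(t)|² dt = \frac{\sqrt{14} \sqrt{\pi}}{14}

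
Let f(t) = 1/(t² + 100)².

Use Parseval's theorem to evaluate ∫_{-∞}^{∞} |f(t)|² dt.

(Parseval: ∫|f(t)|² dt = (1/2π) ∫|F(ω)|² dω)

∫|f(t)|² dt = \frac{\pi}{32000000}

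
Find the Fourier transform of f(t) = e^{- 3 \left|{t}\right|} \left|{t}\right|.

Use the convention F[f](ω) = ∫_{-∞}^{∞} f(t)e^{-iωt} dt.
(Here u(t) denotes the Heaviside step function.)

F(ω) = \frac{2 \left(9 - \omega^{2}\right)}{\left(\omega^{2} + 9\right)^{2}}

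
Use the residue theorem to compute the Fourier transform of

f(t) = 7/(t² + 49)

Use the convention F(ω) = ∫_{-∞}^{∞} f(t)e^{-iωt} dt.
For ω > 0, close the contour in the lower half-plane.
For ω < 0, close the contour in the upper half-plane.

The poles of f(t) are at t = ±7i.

Let g(z) = f(z)e^{-iωz}; for large |z| the factor e^{-iωz} decays in the lower half-plane when ω > 0 and in the upper half-plane when ω < 0.

Case ω > 0 (lower half-plane, clockwise contour ⇒ F(ω) = -2πi·ΣRes):
  Res_{z = - 7 i} g(z) = \frac{i e^{- 7 \omega}}{2}
  F(ω) = -2πi·ΣRes = \pi e^{- 7 \omega}

Case ω < 0 (upper half-plane, counterclockwise contour ⇒ F(ω) = +2πi·ΣRes):
  Res_{z = 7 i} g(z) = - \frac{i e^{7 \omega}}{2}
  F(ω) = 2πi·ΣRes = \pi e^{7 \omega}

Both cases combine into a single formula in |ω|:

F(ω) = \pi e^{- 7 \left|{\omega}\right|}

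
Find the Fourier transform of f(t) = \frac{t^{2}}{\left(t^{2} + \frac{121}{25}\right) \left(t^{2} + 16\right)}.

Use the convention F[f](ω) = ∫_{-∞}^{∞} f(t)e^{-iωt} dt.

F(ω) = \frac{100 \pi e^{- 4 \left|{\omega}\right|}}{279} - \frac{55 \pi e^{- \frac{11 \left|{\omega}\right|}{5}}}{279}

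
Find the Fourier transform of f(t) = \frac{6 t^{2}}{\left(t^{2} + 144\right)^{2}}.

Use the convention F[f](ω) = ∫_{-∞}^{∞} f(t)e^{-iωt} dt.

F(ω) = \frac{\pi \left(1 - 12 \left|{\omega}\right|\right) e^{- 12 \left|{\omega}\right|}}{4}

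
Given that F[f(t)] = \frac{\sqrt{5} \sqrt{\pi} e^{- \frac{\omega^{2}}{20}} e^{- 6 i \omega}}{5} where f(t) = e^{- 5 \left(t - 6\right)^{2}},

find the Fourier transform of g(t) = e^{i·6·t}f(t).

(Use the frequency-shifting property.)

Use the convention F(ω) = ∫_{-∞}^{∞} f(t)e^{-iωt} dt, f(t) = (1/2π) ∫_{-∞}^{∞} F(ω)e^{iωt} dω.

F[g](ω) = \frac{\sqrt{5} \sqrt{\pi} e^{- \frac{\left(\omega - 6\right) \left(\omega - 6 + 120 i\right)}{20}}}{5}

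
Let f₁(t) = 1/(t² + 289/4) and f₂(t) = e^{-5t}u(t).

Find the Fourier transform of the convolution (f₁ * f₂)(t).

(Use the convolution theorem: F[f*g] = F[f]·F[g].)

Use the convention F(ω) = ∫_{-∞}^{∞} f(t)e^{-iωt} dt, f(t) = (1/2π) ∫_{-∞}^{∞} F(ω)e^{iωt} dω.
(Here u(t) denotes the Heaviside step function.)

F[f₁*f₂](ω) = \frac{2 \pi e^{- \frac{17 \left|{\omega}\right|}{2}}}{17 \left(i \omega + 5\right)}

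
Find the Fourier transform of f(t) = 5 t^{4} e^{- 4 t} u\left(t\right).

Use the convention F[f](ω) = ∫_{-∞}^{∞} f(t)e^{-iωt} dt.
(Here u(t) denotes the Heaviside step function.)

F(ω) = \frac{120}{\left(i \omega + 4\right)^{5}}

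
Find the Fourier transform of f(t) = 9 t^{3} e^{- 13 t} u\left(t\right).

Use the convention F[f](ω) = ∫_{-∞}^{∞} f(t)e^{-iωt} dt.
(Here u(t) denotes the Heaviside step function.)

F(ω) = \frac{54}{\left(i \omega + 13\right)^{4}}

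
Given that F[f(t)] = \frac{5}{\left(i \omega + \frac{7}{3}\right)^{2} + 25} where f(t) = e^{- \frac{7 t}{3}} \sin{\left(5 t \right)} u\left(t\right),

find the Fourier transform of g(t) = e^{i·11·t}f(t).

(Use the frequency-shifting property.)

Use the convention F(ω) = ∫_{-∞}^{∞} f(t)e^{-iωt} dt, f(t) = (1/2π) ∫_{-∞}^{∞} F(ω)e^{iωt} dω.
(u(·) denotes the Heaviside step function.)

F[g](ω) = \frac{45}{\left(3 i \left(\omega - 11\right) + 7\right)^{2} + 225}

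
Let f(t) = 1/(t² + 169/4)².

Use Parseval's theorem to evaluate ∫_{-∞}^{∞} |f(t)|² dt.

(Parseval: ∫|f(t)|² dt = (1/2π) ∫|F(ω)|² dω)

∫|f(t)|² dt = \frac{40 \pi}{62748517}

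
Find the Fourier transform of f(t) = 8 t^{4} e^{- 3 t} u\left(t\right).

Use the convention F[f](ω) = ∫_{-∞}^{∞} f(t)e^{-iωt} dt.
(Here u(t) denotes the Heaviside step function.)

F(ω) = \frac{192}{\left(i \omega + 3\right)^{5}}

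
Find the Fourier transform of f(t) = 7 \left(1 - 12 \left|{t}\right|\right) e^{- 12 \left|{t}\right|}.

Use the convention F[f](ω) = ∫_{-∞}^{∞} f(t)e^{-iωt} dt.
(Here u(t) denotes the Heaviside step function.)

F(ω) = \frac{336 \omega^{2}}{\left(\omega^{2} + 144\right)^{2}}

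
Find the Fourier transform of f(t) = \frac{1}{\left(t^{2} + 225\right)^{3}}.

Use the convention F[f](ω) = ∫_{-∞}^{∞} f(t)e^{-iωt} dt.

F(ω) = \frac{\pi \left(75 \omega^{2} + 15 \left|{\omega}\right| + 1\right) e^{- 15 \left|{\omega}\right|}}{2025000}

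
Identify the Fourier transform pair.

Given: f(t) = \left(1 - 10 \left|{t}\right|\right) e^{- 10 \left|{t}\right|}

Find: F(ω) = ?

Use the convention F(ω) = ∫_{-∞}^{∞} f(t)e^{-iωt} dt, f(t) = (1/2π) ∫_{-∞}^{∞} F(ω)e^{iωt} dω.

F(ω) = \frac{40 \omega^{2}}{\left(\omega^{2} + 100\right)^{2}}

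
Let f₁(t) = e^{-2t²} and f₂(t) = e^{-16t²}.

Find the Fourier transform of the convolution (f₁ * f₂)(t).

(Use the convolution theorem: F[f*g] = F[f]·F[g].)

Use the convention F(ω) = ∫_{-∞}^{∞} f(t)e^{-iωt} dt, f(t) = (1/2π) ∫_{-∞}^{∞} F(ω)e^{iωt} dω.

F[f₁*f₂](ω) = \frac{\sqrt{2} \pi e^{- \frac{9 \omega^{2}}{64}}}{8}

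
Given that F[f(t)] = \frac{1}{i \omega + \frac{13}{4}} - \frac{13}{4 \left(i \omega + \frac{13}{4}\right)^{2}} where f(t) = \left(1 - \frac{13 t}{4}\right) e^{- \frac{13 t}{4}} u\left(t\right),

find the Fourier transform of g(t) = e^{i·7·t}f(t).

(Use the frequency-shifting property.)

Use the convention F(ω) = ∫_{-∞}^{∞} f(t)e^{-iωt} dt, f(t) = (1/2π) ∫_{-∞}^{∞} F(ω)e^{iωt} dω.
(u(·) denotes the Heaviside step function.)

F[g](ω) = \frac{16 i \left(7 - \omega\right)}{16 \omega^{2} - 8 \omega \left(28 + 13 i\right) + 615 + 728 i}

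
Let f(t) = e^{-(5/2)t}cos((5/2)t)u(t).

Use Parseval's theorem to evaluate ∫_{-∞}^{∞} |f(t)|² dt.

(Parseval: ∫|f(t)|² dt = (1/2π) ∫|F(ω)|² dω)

∫|f(t)|² dt = \frac{3}{20}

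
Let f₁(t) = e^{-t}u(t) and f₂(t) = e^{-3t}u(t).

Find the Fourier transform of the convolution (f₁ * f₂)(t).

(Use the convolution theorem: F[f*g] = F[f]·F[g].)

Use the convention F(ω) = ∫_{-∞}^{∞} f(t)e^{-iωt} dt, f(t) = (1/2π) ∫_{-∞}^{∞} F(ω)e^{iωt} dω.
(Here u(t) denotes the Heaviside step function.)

F[f₁*f₂](ω) = \frac{1}{\left(i \omega + 1\right) \left(i \omega + 3\right)}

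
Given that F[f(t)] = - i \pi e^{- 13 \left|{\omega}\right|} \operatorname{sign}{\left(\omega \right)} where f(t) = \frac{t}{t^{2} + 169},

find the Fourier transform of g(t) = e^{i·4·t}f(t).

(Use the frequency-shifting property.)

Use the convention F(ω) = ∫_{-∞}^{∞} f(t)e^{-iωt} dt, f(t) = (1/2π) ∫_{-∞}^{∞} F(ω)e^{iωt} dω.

F[g](ω) = - i \pi e^{- 13 \left|{\omega - 4}\right|} \operatorname{sign}{\left(\omega - 4 \right)}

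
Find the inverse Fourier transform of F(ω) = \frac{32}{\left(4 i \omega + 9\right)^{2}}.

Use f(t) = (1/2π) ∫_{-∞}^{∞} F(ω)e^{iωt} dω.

f(t) = 2 t e^{- \frac{9 t}{4}} u\left(t\right)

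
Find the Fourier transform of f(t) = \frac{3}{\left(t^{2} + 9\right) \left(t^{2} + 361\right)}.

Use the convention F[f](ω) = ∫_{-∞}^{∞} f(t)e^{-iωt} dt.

F(ω) = \frac{\pi \left(19 e^{16 \left|{\omega}\right|} - 3\right) e^{- 19 \left|{\omega}\right|}}{6688}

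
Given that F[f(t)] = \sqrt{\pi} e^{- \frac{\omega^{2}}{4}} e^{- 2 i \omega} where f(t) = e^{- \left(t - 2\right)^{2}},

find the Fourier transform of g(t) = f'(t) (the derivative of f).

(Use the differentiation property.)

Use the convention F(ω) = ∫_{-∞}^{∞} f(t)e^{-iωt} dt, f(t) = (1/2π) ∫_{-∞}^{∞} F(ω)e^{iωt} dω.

F[g](ω) = i \sqrt{\pi} \omega e^{- \frac{\omega \left(\omega + 8 i\right)}{4}}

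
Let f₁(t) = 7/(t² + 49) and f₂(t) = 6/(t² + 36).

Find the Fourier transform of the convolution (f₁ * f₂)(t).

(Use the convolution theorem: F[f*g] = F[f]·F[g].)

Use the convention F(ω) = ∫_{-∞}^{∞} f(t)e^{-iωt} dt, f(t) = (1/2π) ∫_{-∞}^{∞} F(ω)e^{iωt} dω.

F[f₁*f₂](ω) = \pi^{2} e^{- 13 \left|{\omega}\right|}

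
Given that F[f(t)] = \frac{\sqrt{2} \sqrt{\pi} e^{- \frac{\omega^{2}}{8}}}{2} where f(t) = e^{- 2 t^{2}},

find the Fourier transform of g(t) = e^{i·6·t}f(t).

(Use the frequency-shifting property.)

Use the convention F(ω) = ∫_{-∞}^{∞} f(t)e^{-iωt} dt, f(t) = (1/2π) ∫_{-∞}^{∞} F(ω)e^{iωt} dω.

F[g](ω) = \frac{\sqrt{2} \sqrt{\pi} e^{- \frac{\left(\omega - 6\right)^{2}}{8}}}{2}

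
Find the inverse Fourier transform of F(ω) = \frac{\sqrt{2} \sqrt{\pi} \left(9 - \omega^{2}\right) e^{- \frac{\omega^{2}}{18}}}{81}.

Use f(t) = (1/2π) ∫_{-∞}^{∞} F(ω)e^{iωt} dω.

f(t) = 3 t^{2} e^{- \frac{9 t^{2}}{2}}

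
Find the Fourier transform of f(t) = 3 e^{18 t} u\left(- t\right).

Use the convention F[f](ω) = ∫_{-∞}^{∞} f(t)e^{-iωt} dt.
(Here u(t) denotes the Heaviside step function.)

F(ω) = - \frac{3}{i \omega - 18}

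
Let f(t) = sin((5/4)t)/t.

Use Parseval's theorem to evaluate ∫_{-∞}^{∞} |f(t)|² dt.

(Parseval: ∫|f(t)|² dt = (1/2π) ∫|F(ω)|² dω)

∫|f(t)|² dt = \frac{5 \pi}{4}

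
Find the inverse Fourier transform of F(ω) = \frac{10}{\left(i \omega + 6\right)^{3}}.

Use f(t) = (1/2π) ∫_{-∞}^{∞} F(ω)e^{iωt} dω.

f(t) = 5 t^{2} e^{- 6 t} u\left(t\right)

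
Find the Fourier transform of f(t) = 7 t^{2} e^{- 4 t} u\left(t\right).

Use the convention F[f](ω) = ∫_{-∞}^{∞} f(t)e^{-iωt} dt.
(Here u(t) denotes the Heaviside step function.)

F(ω) = \frac{14}{\left(i \omega + 4\right)^{3}}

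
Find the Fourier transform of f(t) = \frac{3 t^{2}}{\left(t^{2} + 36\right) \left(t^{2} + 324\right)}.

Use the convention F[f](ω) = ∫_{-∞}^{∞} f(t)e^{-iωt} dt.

F(ω) = \frac{\pi \left(3 - e^{12 \left|{\omega}\right|}\right) e^{- 18 \left|{\omega}\right|}}{16}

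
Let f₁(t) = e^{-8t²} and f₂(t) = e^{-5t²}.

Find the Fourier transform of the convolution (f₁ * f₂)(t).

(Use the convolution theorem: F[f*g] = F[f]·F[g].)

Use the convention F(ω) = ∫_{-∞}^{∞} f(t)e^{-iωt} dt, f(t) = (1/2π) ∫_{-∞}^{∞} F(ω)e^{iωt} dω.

F[f₁*f₂](ω) = \frac{\sqrt{10} \pi e^{- \frac{13 \omega^{2}}{160}}}{20}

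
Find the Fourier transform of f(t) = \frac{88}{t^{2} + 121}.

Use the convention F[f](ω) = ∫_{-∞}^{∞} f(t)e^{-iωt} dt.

F(ω) = 8 \pi e^{- 11 \left|{\omega}\right|}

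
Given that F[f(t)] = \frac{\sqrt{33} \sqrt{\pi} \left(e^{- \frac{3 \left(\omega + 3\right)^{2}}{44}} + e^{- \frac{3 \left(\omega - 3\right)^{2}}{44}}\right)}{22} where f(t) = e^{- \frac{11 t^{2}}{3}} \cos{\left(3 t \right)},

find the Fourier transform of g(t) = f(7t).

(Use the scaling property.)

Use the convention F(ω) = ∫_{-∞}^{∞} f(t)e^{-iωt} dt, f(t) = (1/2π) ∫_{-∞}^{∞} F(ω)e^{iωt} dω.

F[g](ω) = \frac{\sqrt{33} \sqrt{\pi} \left(e^{\frac{9 \omega}{77}} + 1\right) e^{- \frac{3 \omega^{2}}{2156} - \frac{9 \omega}{154} - \frac{27}{44}}}{154}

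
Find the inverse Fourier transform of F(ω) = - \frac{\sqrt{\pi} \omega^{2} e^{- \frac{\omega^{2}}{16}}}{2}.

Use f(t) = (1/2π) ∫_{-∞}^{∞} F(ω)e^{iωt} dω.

f(t) = 4 \left(16 t^{2} - 2\right) e^{- 4 t^{2}}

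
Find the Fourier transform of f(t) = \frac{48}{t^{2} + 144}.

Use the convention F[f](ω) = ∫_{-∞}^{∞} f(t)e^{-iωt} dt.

F(ω) = 4 \pi e^{- 12 \left|{\omega}\right|}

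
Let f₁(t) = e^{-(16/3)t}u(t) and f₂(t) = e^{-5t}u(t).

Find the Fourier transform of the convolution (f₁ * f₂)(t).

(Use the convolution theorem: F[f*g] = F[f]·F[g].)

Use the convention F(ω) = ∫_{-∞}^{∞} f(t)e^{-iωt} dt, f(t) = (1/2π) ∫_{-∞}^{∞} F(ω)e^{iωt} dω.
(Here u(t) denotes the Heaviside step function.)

F[f₁*f₂](ω) = \frac{3}{\left(i \omega + 5\right) \left(3 i \omega + 16\right)}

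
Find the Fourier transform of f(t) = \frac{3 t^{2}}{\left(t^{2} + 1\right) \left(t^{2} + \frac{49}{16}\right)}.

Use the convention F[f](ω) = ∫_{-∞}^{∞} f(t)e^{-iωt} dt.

F(ω) = - \frac{16 \pi e^{- \left|{\omega}\right|}}{11} + \frac{28 \pi e^{- \frac{7 \left|{\omega}\right|}{4}}}{11}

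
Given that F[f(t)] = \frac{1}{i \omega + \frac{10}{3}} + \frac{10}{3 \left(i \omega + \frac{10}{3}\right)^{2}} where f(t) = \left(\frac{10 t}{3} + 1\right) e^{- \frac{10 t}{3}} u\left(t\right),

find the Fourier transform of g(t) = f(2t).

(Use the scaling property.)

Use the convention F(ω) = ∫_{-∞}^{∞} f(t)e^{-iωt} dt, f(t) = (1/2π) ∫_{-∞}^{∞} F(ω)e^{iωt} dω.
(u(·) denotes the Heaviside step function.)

F[g](ω) = \frac{3 \left(- 3 i \omega - 40\right)}{9 \omega^{2} - 120 i \omega - 400}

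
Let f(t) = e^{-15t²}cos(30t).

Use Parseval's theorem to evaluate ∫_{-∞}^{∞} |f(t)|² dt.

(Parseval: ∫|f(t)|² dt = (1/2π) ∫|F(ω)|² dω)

∫|f(t)|² dt = \frac{\sqrt{30} \sqrt{\pi} \left(1 + e^{30}\right)}{60 e^{30}}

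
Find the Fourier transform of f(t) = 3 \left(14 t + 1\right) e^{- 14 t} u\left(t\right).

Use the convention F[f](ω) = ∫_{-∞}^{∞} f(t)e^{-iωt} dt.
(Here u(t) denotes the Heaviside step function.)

F(ω) = \frac{3 \left(- i \omega - 28\right)}{\omega^{2} - 28 i \omega - 196}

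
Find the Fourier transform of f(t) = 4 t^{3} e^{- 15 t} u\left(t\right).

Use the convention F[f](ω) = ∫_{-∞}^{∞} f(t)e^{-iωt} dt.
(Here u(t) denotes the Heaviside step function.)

F(ω) = \frac{24}{\left(i \omega + 15\right)^{4}}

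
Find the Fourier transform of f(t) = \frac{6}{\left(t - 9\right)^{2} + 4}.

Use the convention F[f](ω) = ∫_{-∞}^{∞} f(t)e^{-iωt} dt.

F(ω) = 3 \pi e^{- 9 i \omega - 2 \left|{\omega}\right|}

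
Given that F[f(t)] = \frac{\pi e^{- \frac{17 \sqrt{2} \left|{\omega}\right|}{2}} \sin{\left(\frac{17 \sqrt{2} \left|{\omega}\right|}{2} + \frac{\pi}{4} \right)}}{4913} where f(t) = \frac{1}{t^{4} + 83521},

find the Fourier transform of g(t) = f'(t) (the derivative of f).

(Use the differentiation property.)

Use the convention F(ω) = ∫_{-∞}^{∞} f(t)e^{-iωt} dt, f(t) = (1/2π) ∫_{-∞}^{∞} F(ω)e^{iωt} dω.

F[g](ω) = \frac{i \pi \omega e^{- \frac{17 \sqrt{2} \left|{\omega}\right|}{2}} \sin{\left(\frac{17 \sqrt{2} \left|{\omega}\right|}{2} + \frac{\pi}{4} \right)}}{4913}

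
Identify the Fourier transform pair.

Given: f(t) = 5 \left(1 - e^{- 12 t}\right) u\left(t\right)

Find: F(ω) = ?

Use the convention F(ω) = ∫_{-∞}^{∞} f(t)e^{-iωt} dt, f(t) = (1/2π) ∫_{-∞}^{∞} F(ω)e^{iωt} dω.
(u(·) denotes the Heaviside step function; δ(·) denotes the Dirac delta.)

F(ω) = 5 \pi \delta\left(\omega\right) - \frac{60 i}{\omega \left(i \omega + 12\right)}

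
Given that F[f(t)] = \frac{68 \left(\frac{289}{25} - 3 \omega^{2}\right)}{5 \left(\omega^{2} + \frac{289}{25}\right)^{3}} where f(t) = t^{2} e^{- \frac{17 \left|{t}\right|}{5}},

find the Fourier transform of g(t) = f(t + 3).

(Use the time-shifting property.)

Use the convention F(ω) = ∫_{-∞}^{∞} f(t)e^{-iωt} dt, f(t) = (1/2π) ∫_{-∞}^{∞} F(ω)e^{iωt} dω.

F[g](ω) = \frac{\left(2456500 - 637500 \omega^{2}\right) e^{3 i \omega}}{\left(25 \omega^{2} + 289\right)^{3}}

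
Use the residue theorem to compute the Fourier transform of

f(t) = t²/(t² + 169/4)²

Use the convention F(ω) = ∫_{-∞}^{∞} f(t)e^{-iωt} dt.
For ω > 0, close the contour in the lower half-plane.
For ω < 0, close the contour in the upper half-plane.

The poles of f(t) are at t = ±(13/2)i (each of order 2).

Let g(z) = f(z)e^{-iωz}; for large |z| the factor e^{-iωz} decays in the lower half-plane when ω > 0 and in the upper half-plane when ω < 0.

Case ω > 0 (lower half-plane, clockwise contour ⇒ F(ω) = -2πi·ΣRes):
  Res_{z = - \frac{13 i}{2}} g(z) = \frac{i \left(2 - 13 \omega\right) e^{- \frac{13 \omega}{2}}}{52} (pole of order 2)
  F(ω) = -2πi·ΣRes = \frac{\pi \left(2 - 13 \omega\right) e^{- \frac{13 \omega}{2}}}{26}

Case ω < 0 (upper half-plane, counterclockwise contour ⇒ F(ω) = +2πi·ΣRes):
  Res_{z = \frac{13 i}{2}} g(z) = \frac{i \left(- 13 \omega - 2\right) e^{\frac{13 \omega}{2}}}{52} (pole of order 2)
  F(ω) = 2πi·ΣRes = \frac{\pi \left(13 \omega + 2\right) e^{\frac{13 \omega}{2}}}{26}

Both cases combine into a single formula in |ω|:

F(ω) = \frac{\pi \left(2 - 13 \left|{\omega}\right|\right) e^{- \frac{13 \left|{\omega}\right|}{2}}}{26}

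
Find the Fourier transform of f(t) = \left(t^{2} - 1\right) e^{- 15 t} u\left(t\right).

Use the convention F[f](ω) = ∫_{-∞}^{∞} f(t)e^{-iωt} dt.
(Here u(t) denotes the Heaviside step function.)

F(ω) = \frac{2 i \omega - \left(i \omega + 15\right)^{3} + 30}{\left(i \omega + 15\right)^{4}}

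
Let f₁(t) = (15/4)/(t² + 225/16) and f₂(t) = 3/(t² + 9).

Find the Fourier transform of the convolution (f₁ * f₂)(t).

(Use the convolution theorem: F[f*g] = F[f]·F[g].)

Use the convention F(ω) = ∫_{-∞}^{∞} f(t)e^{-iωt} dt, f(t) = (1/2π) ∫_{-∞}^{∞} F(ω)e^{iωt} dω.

F[f₁*f₂](ω) = \pi^{2} e^{- \frac{27 \left|{\omega}\right|}{4}}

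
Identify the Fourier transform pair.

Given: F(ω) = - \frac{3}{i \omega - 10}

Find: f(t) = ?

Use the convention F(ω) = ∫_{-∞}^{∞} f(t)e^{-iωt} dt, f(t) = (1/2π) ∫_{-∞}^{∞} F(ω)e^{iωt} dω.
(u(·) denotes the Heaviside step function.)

f(t) = 3 e^{10 t} u\left(- t\right)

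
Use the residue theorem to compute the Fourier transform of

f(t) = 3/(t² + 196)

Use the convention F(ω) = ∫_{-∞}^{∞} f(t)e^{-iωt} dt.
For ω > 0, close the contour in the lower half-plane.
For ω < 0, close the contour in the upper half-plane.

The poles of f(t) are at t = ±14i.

Let g(z) = f(z)e^{-iωz}; for large |z| the factor e^{-iωz} decays in the lower half-plane when ω > 0 and in the upper half-plane when ω < 0.

Case ω > 0 (lower half-plane, clockwise contour ⇒ F(ω) = -2πi·ΣRes):
  Res_{z = - 14 i} g(z) = \frac{3 i e^{- 14 \omega}}{28}
  F(ω) = -2πi·ΣRes = \frac{3 \pi e^{- 14 \omega}}{14}

Case ω < 0 (upper half-plane, counterclockwise contour ⇒ F(ω) = +2πi·ΣRes):
  Res_{z = 14 i} g(z) = - \frac{3 i e^{14 \omega}}{28}
  F(ω) = 2πi·ΣRes = \frac{3 \pi e^{14 \omega}}{14}

Both cases combine into a single formula in |ω|:

F(ω) = \frac{3 \pi e^{- 14 \left|{\omega}\right|}}{14}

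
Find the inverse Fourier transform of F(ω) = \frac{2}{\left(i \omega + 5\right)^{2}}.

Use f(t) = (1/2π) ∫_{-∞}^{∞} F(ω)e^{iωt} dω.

f(t) = 2 t e^{- 5 t} u\left(t\right)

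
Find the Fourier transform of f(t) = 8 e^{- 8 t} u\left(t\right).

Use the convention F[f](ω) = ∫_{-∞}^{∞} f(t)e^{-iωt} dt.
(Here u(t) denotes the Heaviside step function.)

F(ω) = \frac{8}{i \omega + 8}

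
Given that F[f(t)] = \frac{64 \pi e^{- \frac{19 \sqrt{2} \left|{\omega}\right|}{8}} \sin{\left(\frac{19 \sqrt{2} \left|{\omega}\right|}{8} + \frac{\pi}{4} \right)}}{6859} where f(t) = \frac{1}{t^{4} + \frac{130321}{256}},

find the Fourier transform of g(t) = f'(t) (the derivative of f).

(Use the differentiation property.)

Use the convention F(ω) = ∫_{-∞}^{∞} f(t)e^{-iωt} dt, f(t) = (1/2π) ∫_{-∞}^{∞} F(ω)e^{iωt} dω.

F[g](ω) = \frac{64 i \pi \omega e^{- \frac{19 \sqrt{2} \left|{\omega}\right|}{8}} \sin{\left(\frac{19 \sqrt{2} \left|{\omega}\right|}{8} + \frac{\pi}{4} \right)}}{6859}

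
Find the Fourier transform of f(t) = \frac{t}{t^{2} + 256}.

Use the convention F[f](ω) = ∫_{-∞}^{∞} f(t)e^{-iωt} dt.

F(ω) = - i \pi e^{- 16 \left|{\omega}\right|} \operatorname{sign}{\left(\omega \right)}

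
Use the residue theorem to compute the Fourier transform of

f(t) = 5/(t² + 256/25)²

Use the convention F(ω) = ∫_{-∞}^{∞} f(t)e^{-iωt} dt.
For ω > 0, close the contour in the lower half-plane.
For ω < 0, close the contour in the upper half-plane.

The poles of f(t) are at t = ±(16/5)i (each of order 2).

Let g(z) = f(z)e^{-iωz}; for large |z| the factor e^{-iωz} decays in the lower half-plane when ω > 0 and in the upper half-plane when ω < 0.

Case ω > 0 (lower half-plane, clockwise contour ⇒ F(ω) = -2πi·ΣRes):
  Res_{z = - \frac{16 i}{5}} g(z) = \frac{125 i \left(16 \omega + 5\right) e^{- \frac{16 \omega}{5}}}{16384} (pole of order 2)
  F(ω) = -2πi·ΣRes = \frac{125 \pi \left(16 \omega + 5\right) e^{- \frac{16 \omega}{5}}}{8192}

Case ω < 0 (upper half-plane, counterclockwise contour ⇒ F(ω) = +2πi·ΣRes):
  Res_{z = \frac{16 i}{5}} g(z) = \frac{125 i \left(16 \omega - 5\right) e^{\frac{16 \omega}{5}}}{16384} (pole of order 2)
  F(ω) = 2πi·ΣRes = \frac{125 \pi \left(5 - 16 \omega\right) e^{\frac{16 \omega}{5}}}{8192}

Both cases combine into a single formula in |ω|:

F(ω) = \frac{125 \pi \left(16 \left|{\omega}\right| + 5\right) e^{- \frac{16 \left|{\omega}\right|}{5}}}{8192}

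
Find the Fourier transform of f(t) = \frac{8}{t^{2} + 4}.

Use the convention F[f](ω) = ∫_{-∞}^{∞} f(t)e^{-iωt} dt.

F(ω) = 4 \pi e^{- 2 \left|{\omega}\right|}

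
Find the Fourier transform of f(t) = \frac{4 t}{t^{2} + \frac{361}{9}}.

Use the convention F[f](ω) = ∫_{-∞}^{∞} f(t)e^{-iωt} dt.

F(ω) = - 4 i \pi e^{- \frac{19 \left|{\omega}\right|}{3}} \operatorname{sign}{\left(\omega \right)}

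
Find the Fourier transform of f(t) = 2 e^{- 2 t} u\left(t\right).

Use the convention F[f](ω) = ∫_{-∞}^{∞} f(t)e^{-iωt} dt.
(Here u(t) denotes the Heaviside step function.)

F(ω) = \frac{2}{i \omega + 2}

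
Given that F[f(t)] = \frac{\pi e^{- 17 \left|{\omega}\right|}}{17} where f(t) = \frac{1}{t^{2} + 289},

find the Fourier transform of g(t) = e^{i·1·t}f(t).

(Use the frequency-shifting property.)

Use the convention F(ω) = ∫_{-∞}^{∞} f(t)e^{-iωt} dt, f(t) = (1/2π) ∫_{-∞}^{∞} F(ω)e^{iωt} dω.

F[g](ω) = \frac{\pi e^{- 17 \left|{\omega - 1}\right|}}{17}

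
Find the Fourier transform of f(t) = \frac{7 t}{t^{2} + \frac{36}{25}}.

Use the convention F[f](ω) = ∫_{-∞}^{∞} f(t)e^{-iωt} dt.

F(ω) = - 7 i \pi e^{- \frac{6 \left|{\omega}\right|}{5}} \operatorname{sign}{\left(\omega \right)}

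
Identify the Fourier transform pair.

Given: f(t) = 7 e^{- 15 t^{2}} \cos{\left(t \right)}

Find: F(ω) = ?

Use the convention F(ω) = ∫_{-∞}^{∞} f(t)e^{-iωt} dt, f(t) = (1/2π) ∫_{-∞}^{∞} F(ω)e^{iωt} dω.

F(ω) = \frac{7 \sqrt{15} \sqrt{\pi} \left(e^{\frac{\omega}{15}} + 1\right) e^{- \frac{\omega^{2}}{60} - \frac{\omega}{30} - \frac{1}{60}}}{30}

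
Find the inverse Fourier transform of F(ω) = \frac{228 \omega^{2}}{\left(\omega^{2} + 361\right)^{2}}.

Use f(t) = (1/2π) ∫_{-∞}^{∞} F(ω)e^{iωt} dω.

f(t) = 3 \left(1 - 19 \left|{t}\right|\right) e^{- 19 \left|{t}\right|}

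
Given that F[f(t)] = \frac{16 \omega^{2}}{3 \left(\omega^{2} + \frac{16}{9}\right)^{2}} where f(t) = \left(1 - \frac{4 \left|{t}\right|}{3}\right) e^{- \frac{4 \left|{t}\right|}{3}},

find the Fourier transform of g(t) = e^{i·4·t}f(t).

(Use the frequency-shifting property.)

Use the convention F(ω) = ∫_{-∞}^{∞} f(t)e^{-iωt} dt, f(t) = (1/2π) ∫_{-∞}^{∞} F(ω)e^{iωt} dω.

F[g](ω) = \frac{432 \left(\omega - 4\right)^{2}}{\left(9 \left(\omega - 4\right)^{2} + 16\right)^{2}}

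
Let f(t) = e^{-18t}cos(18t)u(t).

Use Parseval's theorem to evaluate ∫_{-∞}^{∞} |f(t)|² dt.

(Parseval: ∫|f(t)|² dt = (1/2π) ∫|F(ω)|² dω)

∫|f(t)|² dt = \frac{1}{48}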